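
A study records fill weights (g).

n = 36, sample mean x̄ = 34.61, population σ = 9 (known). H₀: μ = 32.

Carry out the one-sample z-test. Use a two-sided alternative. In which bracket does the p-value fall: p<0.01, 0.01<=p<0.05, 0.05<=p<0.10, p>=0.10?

p-value bracket: 0.05<=p<0.10

SE = σ/√n = 9/√36 = 1.5000
z = (x̄−μ₀)/SE = (34.61−32)/1.5000 = 1.7400
p-value (two-sided) = 0.08186
→ bracket: 0.05<=p<0.10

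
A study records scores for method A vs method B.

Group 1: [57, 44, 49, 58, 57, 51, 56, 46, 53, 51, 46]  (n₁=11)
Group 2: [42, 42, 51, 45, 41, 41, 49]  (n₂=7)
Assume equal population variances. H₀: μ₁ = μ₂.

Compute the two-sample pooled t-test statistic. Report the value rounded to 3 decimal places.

x̄₁=51.636, s₁=4.985, n₁=11
x̄₂=44.429, s₂=4.077, n₂=7
s_p² = [10·4.985² + 6·4.077²]/16 = 21.7662
SE = √(s_p²·(1/11+1/7)) = 2.2557
t = (51.636−44.429)/2.2557 = 3.1954
df = 16

test statistic = 3.195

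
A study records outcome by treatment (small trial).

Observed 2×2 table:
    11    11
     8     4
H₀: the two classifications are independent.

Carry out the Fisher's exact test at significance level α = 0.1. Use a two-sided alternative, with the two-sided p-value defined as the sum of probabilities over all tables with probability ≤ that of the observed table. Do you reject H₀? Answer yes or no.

Margins: r₁=22, r₂=12, c₁=19, c₂=15, n=34
p_obs = C(22,11)·C(12,8)/C(34,19); sum pmf over tables with pmf ≤ p_obs
p-value (two-sided) = 0.47641
At α=0.1: p ≥ α → fail to reject H₀

reject H₀: no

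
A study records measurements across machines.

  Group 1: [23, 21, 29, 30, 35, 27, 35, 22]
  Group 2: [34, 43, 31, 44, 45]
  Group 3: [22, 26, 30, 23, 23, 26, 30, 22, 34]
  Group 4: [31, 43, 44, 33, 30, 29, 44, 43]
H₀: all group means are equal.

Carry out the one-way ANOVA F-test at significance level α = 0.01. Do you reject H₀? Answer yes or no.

reject H₀: yes

Group means [27.75, 39.40, 26.22, 37.12], grand mean 31.733
SSB = Σnᵢ(x̄ᵢ−x̄)² = 926.736; SSW = ΣΣ(x−x̄ᵢ)² = 859.131
MSB = 926.736/3 = 308.9120; MSW = 859.131/26 = 33.0435
F = MSB/MSW = 9.3487
df = (3, 26)
p-value (upper-tail) = 0.00023
At α=0.01: p < α → reject H₀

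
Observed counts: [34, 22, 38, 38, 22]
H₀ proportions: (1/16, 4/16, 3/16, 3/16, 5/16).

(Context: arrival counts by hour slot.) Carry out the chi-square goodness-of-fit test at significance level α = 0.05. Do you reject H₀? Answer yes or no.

n = 154; E_i = n·p_i = [9.62, 38.50, 28.88, 28.88, 48.12]
χ² = (34−9.62)²/9.62 + (22−38.50)²/38.50 + (38−28.88)²/28.88 + (38−28.88)²/28.88 + (22−48.12)²/48.12 = 88.7498
df = 4
p-value (upper-tail) = 0.00000
At α=0.05: p < α → reject H₀

reject H₀: yes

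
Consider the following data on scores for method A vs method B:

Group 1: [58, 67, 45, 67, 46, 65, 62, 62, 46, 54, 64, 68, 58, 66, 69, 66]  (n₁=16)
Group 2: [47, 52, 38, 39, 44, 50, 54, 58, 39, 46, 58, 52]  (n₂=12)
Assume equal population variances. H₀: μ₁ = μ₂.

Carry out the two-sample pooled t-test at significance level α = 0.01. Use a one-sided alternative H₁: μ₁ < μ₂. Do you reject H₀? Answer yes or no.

x̄₁=60.188, s₁=8.264, n₁=16
x̄₂=48.083, s₂=7.103, n₂=12
s_p² = [15·8.264² + 11·7.103²]/26 = 60.7444
SE = √(s_p²·(1/16+1/12)) = 2.9763
t = (60.188−48.083)/2.9763 = 4.0668
df = 26
p-value (one-sided, H₁ less) = 0.99980
At α=0.01: p ≥ α → fail to reject H₀

reject H₀: no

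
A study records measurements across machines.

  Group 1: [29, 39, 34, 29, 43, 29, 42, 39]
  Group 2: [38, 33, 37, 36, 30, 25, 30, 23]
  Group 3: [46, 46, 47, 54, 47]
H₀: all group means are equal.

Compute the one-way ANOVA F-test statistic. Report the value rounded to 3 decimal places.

test statistic = 15.204

Group means [35.50, 31.50, 48.00], grand mean 36.952
SSB = Σnᵢ(x̄ᵢ−x̄)² = 864.952; SSW = ΣΣ(x−x̄ᵢ)² = 512.000
MSB = 864.952/2 = 432.4762; MSW = 512.000/18 = 28.4444
F = MSB/MSW = 15.2042
df = (2, 18)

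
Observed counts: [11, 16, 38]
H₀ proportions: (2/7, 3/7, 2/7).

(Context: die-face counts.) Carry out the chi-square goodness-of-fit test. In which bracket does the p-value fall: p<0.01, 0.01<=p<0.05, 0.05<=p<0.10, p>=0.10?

p-value bracket: p<0.01

n = 65; E_i = n·p_i = [18.57, 27.86, 18.57]
χ² = (11−18.57)²/18.57 + (16−27.86)²/27.86 + (38−18.57)²/18.57 = 28.4590
df = 2
p-value (upper-tail) = 0.00000
→ bracket: p<0.01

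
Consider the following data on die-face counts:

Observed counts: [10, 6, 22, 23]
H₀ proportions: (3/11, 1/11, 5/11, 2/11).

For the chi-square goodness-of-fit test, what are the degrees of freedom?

df = k − 1 = 4 − 1 = 3

degrees of freedom = 3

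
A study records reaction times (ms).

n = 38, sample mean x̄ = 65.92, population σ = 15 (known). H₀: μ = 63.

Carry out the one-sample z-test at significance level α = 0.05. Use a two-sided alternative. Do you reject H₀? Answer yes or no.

SE = σ/√n = 15/√38 = 2.4333
z = (x̄−μ₀)/SE = (65.92−63)/2.4333 = 1.2000
p-value (two-sided) = 0.23014
At α=0.05: p ≥ α → fail to reject H₀

reject H₀: no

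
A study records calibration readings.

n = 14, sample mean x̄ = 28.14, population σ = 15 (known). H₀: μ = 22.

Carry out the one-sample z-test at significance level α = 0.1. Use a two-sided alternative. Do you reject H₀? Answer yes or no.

reject H₀: no

SE = σ/√n = 15/√14 = 4.0089
z = (x̄−μ₀)/SE = (28.14−22)/4.0089 = 1.5316
p-value (two-sided) = 0.12562
At α=0.1: p ≥ α → fail to reject H₀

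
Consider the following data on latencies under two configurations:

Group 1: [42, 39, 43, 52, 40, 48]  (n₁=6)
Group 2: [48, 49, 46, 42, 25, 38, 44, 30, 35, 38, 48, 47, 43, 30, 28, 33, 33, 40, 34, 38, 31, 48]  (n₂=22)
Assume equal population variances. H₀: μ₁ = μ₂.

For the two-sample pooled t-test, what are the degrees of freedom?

degrees of freedom = 26

df = n₁ + n₂ − 2 = 6 + 22 − 2 = 26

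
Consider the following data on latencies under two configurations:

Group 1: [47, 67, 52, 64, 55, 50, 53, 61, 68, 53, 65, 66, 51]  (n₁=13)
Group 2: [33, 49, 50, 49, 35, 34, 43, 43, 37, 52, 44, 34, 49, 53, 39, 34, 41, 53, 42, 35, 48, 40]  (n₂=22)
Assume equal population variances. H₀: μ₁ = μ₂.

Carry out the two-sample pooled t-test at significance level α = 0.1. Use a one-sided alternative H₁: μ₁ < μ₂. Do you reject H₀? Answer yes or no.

reject H₀: no

x̄₁=57.846, s₁=7.459, n₁=13
x̄₂=42.591, s₂=6.891, n₂=22
s_p² = [12·7.459² + 21·6.891²]/33 = 50.4549
SE = √(s_p²·(1/13+1/22)) = 2.4849
t = (57.846−42.591)/2.4849 = 6.1393
df = 33
p-value (one-sided, H₁ less) = 1.00000
At α=0.1: p ≥ α → fail to reject H₀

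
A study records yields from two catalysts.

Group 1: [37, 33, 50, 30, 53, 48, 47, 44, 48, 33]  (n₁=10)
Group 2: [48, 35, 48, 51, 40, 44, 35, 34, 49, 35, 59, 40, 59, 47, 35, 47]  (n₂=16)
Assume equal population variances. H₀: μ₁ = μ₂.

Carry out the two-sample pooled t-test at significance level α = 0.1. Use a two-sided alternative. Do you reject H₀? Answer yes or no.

x̄₁=42.300, s₁=8.274, n₁=10
x̄₂=44.125, s₂=8.286, n₂=16
s_p² = [9·8.274² + 15·8.286²]/24 = 68.5771
SE = √(s_p²·(1/10+1/16)) = 3.3382
t = (42.300−44.125)/3.3382 = -0.5467
df = 24
p-value (two-sided) = 0.58963
At α=0.1: p ≥ α → fail to reject H₀

reject H₀: no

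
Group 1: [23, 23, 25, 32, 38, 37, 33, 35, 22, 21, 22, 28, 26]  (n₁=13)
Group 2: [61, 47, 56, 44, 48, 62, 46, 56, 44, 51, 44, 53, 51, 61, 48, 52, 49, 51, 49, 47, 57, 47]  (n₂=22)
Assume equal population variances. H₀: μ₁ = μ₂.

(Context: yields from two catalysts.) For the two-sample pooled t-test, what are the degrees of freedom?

degrees of freedom = 33

df = n₁ + n₂ − 2 = 13 + 22 − 2 = 33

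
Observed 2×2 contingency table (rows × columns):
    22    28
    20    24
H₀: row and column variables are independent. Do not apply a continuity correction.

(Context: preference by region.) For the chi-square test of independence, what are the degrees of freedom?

degrees of freedom = 1

df = (r−1)(c−1) = (2−1)·(2−1) = 1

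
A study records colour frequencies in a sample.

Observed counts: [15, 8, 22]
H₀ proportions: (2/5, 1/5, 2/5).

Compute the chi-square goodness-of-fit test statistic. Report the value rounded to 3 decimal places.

test statistic = 1.500

n = 45; E_i = n·p_i = [18.00, 9.00, 18.00]
χ² = (15−18.00)²/18.00 + (8−9.00)²/9.00 + (22−18.00)²/18.00 = 1.5000
df = 2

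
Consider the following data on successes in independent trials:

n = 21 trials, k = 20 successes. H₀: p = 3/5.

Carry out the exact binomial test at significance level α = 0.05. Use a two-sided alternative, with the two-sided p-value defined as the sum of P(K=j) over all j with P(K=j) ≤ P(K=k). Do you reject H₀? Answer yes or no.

reject H₀: yes

Exact binomial: n=21, k=20, p₀=3/5=0.6000
P(X=j) = C(n,j)·p₀^j·(1−p₀)^(n−j); p = Σ P(X=j) over j with P(X=j) ≤ P(X=20)
p-value (two-sided) = 0.00048
At α=0.05: p < α → reject H₀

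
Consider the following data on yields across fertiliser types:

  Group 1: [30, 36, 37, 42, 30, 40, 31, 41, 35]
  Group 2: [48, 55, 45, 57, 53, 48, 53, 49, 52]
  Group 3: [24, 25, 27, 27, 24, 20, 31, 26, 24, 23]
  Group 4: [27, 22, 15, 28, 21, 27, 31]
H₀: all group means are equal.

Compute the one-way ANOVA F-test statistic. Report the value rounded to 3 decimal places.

Group means [35.78, 51.11, 25.10, 24.43], grand mean 34.400
SSB = Σnᵢ(x̄ᵢ−x̄)² = 4091.341; SSW = ΣΣ(x−x̄ᵢ)² = 547.059
MSB = 4091.341/3 = 1363.7804; MSW = 547.059/31 = 17.6471
F = MSB/MSW = 77.2809
df = (3, 31)

test statistic = 77.281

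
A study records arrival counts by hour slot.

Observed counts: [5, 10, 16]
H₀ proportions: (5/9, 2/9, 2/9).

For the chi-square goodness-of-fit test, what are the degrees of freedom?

degrees of freedom = 2

df = k − 1 = 3 − 1 = 2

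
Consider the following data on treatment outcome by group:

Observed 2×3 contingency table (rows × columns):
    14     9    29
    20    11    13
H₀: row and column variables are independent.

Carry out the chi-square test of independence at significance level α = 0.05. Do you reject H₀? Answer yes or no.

Row totals [52, 44], col totals [34, 20, 42], n=96
χ² = (14−18.42)²/18.42 + (9−10.83)²/10.83 + (29−22.75)²/22.75 + (20−15.58)²/15.58 + (11−9.17)²/9.17 + (13−19.25)²/19.25 = 6.7342
df = 2
p-value (upper-tail) = 0.03449
At α=0.05: p < α → reject H₀

reject H₀: yes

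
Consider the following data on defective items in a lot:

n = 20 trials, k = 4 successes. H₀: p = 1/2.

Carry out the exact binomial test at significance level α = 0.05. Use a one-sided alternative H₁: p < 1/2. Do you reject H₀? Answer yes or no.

reject H₀: yes

Exact binomial: n=20, k=4, p₀=1/2=0.5000
P(X≤4) from Σ C(n,i)·p₀^i·(1−p₀)^(n−i)
p-value (one-sided, H₁ less) = 0.00591
At α=0.05: p < α → reject H₀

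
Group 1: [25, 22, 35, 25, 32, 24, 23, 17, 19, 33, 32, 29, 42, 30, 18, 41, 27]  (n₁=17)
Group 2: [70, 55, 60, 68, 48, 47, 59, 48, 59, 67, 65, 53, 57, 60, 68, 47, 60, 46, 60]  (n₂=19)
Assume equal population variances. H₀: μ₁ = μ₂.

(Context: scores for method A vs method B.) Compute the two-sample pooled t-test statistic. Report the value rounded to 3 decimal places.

x̄₁=27.882, s₁=7.390, n₁=17
x̄₂=57.737, s₂=7.859, n₂=19
s_p² = [16·7.390² + 18·7.859²]/34 = 58.3956
SE = √(s_p²·(1/17+1/19)) = 2.5512
t = (27.882−57.737)/2.5512 = -11.7023
df = 34

test statistic = -11.702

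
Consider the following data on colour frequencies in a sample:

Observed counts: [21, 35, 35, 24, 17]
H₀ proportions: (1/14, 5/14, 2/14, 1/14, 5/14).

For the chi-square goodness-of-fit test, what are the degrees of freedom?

degrees of freedom = 4

df = k − 1 = 5 − 1 = 4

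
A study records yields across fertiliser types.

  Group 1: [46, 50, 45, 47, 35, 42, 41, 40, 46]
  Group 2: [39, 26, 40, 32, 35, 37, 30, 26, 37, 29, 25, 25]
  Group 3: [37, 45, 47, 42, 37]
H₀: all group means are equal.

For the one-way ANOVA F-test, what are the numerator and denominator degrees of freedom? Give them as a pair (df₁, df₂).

degrees of freedom = [2, 23]

k = 3 groups, N = 26 total
df = (k−1, N−k) = (3−1, 26−3) = (2, 23)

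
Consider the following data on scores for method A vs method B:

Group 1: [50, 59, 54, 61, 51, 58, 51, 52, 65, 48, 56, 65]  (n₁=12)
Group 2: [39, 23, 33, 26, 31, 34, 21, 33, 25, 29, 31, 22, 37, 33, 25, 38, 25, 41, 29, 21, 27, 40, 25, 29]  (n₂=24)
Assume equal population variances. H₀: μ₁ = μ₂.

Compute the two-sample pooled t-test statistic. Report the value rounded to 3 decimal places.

test statistic = 12.196

x̄₁=55.833, s₁=5.797, n₁=12
x̄₂=29.875, s₂=6.124, n₂=24
s_p² = [11·5.797² + 23·6.124²]/34 = 36.2439
SE = √(s_p²·(1/12+1/24)) = 2.1285
t = (55.833−29.875)/2.1285 = 12.1956
df = 34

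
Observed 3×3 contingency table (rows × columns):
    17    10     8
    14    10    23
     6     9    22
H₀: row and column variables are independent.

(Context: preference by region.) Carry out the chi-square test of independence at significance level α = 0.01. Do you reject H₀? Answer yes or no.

Row totals [35, 47, 37], col totals [37, 29, 53], n=119
χ² = (17−10.88)²/10.88 + (10−8.53)²/8.53 + (8−15.59)²/15.59 + (14−14.61)²/14.61 + (10−11.45)²/11.45 + (23−20.93)²/20.93 + (6−11.50)²/11.50 + (9−9.02)²/9.02 + (22−16.48)²/16.48 = 12.2842
df = 4
p-value (upper-tail) = 0.01536
At α=0.01: p ≥ α → fail to reject H₀

reject H₀: no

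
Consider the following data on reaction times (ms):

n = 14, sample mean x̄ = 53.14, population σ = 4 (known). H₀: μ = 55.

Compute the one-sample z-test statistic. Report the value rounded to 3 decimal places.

SE = σ/√n = 4/√14 = 1.0690
z = (x̄−μ₀)/SE = (53.14−55)/1.0690 = -1.7399

test statistic = -1.740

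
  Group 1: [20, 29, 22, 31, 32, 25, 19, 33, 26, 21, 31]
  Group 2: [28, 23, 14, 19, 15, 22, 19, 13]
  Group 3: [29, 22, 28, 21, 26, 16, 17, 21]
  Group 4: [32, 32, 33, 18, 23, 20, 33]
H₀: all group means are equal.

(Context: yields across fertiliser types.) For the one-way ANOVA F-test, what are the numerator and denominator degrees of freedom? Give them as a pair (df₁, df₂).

degrees of freedom = [3, 30]

k = 4 groups, N = 34 total
df = (k−1, N−k) = (4−1, 34−4) = (3, 30)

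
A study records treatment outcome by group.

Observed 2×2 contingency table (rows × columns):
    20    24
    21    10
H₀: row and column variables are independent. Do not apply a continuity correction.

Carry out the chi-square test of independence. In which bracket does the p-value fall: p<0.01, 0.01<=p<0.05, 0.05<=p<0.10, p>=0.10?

p-value bracket: 0.05<=p<0.10

Row totals [44, 31], col totals [41, 34], n=75
χ² = (20−24.05)²/24.05 + (24−19.95)²/19.95 + (21−16.95)²/16.95 + (10−14.05)²/14.05 = 3.6453
df = 1
p-value (upper-tail) = 0.05623
→ bracket: 0.05<=p<0.10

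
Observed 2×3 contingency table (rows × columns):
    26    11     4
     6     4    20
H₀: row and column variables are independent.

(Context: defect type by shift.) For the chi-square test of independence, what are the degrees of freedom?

degrees of freedom = 2

df = (r−1)(c−1) = (2−1)·(3−1) = 2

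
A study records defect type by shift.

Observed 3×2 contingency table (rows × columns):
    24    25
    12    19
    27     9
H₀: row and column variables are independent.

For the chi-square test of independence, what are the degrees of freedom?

degrees of freedom = 2

df = (r−1)(c−1) = (3−1)·(2−1) = 2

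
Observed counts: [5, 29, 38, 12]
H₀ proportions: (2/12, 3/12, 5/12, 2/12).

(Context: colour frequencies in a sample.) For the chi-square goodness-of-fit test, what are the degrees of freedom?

degrees of freedom = 3

df = k − 1 = 4 − 1 = 3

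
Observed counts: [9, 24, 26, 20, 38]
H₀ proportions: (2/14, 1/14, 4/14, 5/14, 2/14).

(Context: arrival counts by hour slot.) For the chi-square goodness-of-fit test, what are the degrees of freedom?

df = k − 1 = 5 − 1 = 4

degrees of freedom = 4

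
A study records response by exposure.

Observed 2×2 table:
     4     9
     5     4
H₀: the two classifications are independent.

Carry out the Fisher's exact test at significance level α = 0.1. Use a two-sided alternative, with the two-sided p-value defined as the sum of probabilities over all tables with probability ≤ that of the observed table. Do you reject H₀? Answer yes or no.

reject H₀: no

Margins: r₁=13, r₂=9, c₁=9, c₂=13, n=22
p_obs = C(13,4)·C(9,5)/C(22,9); sum pmf over tables with pmf ≤ p_obs
p-value (two-sided) = 0.38421
At α=0.1: p ≥ α → fail to reject H₀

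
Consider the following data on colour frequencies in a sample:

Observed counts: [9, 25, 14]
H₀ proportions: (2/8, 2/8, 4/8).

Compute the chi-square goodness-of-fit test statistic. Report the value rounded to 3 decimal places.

n = 48; E_i = n·p_i = [12.00, 12.00, 24.00]
χ² = (9−12.00)²/12.00 + (25−12.00)²/12.00 + (14−24.00)²/24.00 = 19.0000
df = 2

test statistic = 19.000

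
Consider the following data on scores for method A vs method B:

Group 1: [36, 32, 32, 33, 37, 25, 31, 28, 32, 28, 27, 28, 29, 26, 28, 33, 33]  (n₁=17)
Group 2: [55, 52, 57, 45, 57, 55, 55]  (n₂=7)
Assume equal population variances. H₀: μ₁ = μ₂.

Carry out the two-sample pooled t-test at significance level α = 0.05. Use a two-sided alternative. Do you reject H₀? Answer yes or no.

reject H₀: yes

x̄₁=30.471, s₁=3.430, n₁=17
x̄₂=53.714, s₂=4.192, n₂=7
s_p² = [16·3.430² + 6·4.192²]/22 = 13.3484
SE = √(s_p²·(1/17+1/7)) = 1.6408
t = (30.471−53.714)/1.6408 = -14.1664
df = 22
p-value (two-sided) = 0.00000
At α=0.05: p < α → reject H₀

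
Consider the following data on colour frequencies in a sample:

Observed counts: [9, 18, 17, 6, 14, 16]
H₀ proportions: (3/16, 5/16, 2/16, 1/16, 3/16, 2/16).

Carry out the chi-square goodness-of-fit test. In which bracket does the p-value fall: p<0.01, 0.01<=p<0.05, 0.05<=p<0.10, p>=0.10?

p-value bracket: 0.01<=p<0.05

n = 80; E_i = n·p_i = [15.00, 25.00, 10.00, 5.00, 15.00, 10.00]
χ² = (9−15.00)²/15.00 + (18−25.00)²/25.00 + (17−10.00)²/10.00 + (6−5.00)²/5.00 + (14−15.00)²/15.00 + (16−10.00)²/10.00 = 13.1267
df = 5
p-value (upper-tail) = 0.02222
→ bracket: 0.01<=p<0.05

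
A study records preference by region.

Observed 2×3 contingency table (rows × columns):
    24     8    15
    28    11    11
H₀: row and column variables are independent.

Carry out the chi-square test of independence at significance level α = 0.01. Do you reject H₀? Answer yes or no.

reject H₀: no

Row totals [47, 50], col totals [52, 19, 26], n=97
χ² = (24−25.20)²/25.20 + (8−9.21)²/9.21 + (15−12.60)²/12.60 + (28−26.80)²/26.80 + (11−9.79)²/9.79 + (11−13.40)²/13.40 = 1.3052
df = 2
p-value (upper-tail) = 0.52068
At α=0.01: p ≥ α → fail to reject H₀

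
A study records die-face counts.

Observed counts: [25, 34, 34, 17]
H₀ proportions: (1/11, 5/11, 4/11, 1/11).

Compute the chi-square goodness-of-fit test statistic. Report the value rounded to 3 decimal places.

test statistic = 33.420

n = 110; E_i = n·p_i = [10.00, 50.00, 40.00, 10.00]
χ² = (25−10.00)²/10.00 + (34−50.00)²/50.00 + (34−40.00)²/40.00 + (17−10.00)²/10.00 = 33.4200
df = 3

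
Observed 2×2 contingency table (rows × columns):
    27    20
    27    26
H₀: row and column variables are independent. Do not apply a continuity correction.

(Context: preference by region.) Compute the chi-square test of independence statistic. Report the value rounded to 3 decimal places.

Row totals [47, 53], col totals [54, 46], n=100
χ² = (27−25.38)²/25.38 + (20−21.62)²/21.62 + (27−28.62)²/28.62 + (26−24.38)²/24.38 = 0.4241
df = 1

test statistic = 0.424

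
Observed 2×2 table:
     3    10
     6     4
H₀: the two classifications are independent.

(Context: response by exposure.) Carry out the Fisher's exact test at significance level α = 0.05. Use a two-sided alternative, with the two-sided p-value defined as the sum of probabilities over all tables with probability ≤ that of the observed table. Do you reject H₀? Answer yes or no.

reject H₀: no

Margins: r₁=13, r₂=10, c₁=9, c₂=14, n=23
p_obs = C(13,3)·C(10,6)/C(23,9); sum pmf over tables with pmf ≤ p_obs
p-value (two-sided) = 0.10230
At α=0.05: p ≥ α → fail to reject H₀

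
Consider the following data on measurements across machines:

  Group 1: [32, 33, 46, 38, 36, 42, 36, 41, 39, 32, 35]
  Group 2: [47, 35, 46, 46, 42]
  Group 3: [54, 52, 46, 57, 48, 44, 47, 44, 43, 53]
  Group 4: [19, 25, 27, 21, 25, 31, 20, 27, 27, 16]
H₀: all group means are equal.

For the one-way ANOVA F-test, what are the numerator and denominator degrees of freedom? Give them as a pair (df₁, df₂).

k = 4 groups, N = 36 total
df = (k−1, N−k) = (4−1, 36−4) = (3, 32)

degrees of freedom = [3, 32]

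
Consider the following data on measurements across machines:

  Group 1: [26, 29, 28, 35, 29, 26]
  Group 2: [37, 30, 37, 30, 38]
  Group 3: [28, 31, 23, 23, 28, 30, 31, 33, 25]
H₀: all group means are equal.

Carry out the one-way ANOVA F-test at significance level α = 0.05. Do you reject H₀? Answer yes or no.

reject H₀: yes

Group means [28.83, 34.40, 28.00], grand mean 29.850
SSB = Σnᵢ(x̄ᵢ−x̄)² = 140.517; SSW = ΣΣ(x−x̄ᵢ)² = 226.033
MSB = 140.517/2 = 70.2583; MSW = 226.033/17 = 13.2961
F = MSB/MSW = 5.2841
df = (2, 17)
p-value (upper-tail) = 0.01642
At α=0.05: p < α → reject H₀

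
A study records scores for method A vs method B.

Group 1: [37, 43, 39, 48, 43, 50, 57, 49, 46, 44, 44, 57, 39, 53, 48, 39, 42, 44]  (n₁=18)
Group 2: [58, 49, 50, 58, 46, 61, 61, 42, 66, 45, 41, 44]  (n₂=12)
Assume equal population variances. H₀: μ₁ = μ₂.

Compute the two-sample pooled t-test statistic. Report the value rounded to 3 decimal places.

x̄₁=45.667, s₁=5.921, n₁=18
x̄₂=51.750, s₂=8.593, n₂=12
s_p² = [17·5.921² + 11·8.593²]/28 = 50.2946
SE = √(s_p²·(1/18+1/12)) = 2.6430
t = (45.667−51.750)/2.6430 = -2.3017
df = 28

test statistic = -2.302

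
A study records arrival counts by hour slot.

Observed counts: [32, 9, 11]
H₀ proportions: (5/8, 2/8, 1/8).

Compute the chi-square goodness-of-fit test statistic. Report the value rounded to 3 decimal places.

test statistic = 4.354

n = 52; E_i = n·p_i = [32.50, 13.00, 6.50]
χ² = (32−32.50)²/32.50 + (9−13.00)²/13.00 + (11−6.50)²/6.50 = 4.3538
df = 2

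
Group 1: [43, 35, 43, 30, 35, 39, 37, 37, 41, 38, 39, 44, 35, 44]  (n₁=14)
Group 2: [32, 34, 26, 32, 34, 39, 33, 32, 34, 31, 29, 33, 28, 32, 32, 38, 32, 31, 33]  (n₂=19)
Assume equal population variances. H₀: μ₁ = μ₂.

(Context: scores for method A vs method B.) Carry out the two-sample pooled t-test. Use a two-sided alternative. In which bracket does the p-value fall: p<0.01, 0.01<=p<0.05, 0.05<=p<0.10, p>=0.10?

x̄₁=38.571, s₁=4.127, n₁=14
x̄₂=32.368, s₂=2.985, n₂=19
s_p² = [13·4.127² + 18·2.985²]/31 = 12.3177
SE = √(s_p²·(1/14+1/19)) = 1.2362
t = (38.571−32.368)/1.2362 = 5.0179
df = 31
p-value (two-sided) = 0.00002
→ bracket: p<0.01

p-value bracket: p<0.01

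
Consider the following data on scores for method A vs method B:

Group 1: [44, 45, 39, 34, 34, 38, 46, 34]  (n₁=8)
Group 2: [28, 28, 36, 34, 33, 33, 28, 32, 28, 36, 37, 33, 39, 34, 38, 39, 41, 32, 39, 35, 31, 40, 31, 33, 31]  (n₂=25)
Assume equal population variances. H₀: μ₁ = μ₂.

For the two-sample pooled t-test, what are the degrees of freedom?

degrees of freedom = 31

df = n₁ + n₂ − 2 = 8 + 25 − 2 = 31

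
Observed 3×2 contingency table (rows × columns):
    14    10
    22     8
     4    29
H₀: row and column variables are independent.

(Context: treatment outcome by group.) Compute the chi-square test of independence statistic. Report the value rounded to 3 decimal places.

test statistic = 25.743

Row totals [24, 30, 33], col totals [40, 47], n=87
χ² = (14−11.03)²/11.03 + (10−12.97)²/12.97 + (22−13.79)²/13.79 + (8−16.21)²/16.21 + (4−15.17)²/15.17 + (29−17.83)²/17.83 = 25.7428
df = 2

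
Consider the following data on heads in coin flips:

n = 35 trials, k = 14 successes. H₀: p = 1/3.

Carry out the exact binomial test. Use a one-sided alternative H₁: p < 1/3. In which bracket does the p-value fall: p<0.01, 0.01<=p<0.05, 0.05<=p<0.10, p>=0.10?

p-value bracket: p>=0.10

Exact binomial: n=35, k=14, p₀=1/3=0.3333
P(X≤14) from Σ C(n,i)·p₀^i·(1−p₀)^(n−i)
p-value (one-sided, H₁ less) = 0.84518
→ bracket: p>=0.10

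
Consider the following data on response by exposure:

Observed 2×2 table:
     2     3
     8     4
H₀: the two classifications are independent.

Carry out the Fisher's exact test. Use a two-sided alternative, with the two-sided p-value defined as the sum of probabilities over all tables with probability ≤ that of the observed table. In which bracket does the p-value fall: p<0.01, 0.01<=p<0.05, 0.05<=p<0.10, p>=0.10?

p-value bracket: p>=0.10

Margins: r₁=5, r₂=12, c₁=10, c₂=7, n=17
p_obs = C(5,2)·C(12,8)/C(17,10); sum pmf over tables with pmf ≤ p_obs
p-value (two-sided) = 0.59276
→ bracket: p>=0.10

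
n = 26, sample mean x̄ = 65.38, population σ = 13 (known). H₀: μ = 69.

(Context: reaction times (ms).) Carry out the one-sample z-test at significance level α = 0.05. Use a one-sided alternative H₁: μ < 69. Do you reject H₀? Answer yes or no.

SE = σ/√n = 13/√26 = 2.5495
z = (x̄−μ₀)/SE = (65.38−69)/2.5495 = -1.4199
p-value (one-sided, H₁ less) = 0.07782
At α=0.05: p ≥ α → fail to reject H₀

reject H₀: no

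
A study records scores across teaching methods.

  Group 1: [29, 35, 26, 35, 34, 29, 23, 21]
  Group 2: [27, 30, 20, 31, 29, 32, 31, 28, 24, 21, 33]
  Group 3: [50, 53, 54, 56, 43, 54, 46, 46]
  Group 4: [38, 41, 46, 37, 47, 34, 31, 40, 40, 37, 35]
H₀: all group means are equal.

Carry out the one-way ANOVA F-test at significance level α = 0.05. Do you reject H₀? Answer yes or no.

Group means [29.00, 27.82, 50.25, 38.73], grand mean 35.947
SSB = Σnᵢ(x̄ᵢ−x̄)² = 2834.577; SSW = ΣΣ(x−x̄ᵢ)² = 789.318
MSB = 2834.577/3 = 944.8589; MSW = 789.318/34 = 23.2152
F = MSB/MSW = 40.6999
df = (3, 34)
p-value (upper-tail) = 0.00000
At α=0.05: p < α → reject H₀

reject H₀: yes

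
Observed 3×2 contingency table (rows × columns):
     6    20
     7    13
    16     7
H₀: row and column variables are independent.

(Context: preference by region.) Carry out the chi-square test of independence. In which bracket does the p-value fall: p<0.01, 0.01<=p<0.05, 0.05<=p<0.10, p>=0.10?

p-value bracket: p<0.01

Row totals [26, 20, 23], col totals [29, 40], n=69
χ² = (6−10.93)²/10.93 + (20−15.07)²/15.07 + (7−8.41)²/8.41 + (13−11.59)²/11.59 + (16−9.67)²/9.67 + (7−13.33)²/13.33 = 11.3962
df = 2
p-value (upper-tail) = 0.00335
→ bracket: p<0.01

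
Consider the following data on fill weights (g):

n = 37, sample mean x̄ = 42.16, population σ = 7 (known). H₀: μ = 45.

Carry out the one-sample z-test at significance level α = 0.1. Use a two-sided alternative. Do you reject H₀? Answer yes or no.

reject H₀: yes

SE = σ/√n = 7/√37 = 1.1508
z = (x̄−μ₀)/SE = (42.16−45)/1.1508 = -2.4679
p-value (two-sided) = 0.01359
At α=0.1: p < α → reject H₀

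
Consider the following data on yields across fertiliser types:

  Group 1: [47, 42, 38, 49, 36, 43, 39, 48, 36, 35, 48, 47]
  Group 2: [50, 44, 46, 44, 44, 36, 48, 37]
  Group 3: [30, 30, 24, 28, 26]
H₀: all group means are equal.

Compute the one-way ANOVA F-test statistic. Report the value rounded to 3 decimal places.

test statistic = 20.168

Group means [42.33, 43.62, 27.60], grand mean 39.800
SSB = Σnᵢ(x̄ᵢ−x̄)² = 938.258; SSW = ΣΣ(x−x̄ᵢ)² = 511.742
MSB = 938.258/2 = 469.1292; MSW = 511.742/22 = 23.2610
F = MSB/MSW = 20.1681
df = (2, 22)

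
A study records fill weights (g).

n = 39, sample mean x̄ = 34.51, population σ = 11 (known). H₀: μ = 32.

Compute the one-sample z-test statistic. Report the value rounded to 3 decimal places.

test statistic = 1.425

SE = σ/√n = 11/√39 = 1.7614
z = (x̄−μ₀)/SE = (34.51−32)/1.7614 = 1.4250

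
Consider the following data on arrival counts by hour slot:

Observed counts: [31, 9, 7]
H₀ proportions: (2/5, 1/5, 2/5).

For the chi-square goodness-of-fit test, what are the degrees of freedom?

df = k − 1 = 3 − 1 = 2

degrees of freedom = 2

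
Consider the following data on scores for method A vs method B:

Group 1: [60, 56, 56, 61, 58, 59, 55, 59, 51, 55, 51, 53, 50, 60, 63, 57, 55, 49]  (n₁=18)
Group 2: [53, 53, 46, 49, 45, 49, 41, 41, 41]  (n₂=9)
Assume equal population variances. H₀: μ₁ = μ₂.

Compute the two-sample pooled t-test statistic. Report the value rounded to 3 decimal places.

test statistic = 5.420

x̄₁=56.000, s₁=4.029, n₁=18
x̄₂=46.444, s₂=4.876, n₂=9
s_p² = [17·4.029² + 8·4.876²]/25 = 18.6489
SE = √(s_p²·(1/18+1/9)) = 1.7630
t = (56.000−46.444)/1.7630 = 5.4201
df = 25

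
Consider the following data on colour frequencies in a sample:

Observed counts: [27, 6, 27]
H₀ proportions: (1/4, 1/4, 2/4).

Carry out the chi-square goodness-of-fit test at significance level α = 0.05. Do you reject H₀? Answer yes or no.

n = 60; E_i = n·p_i = [15.00, 15.00, 30.00]
χ² = (27−15.00)²/15.00 + (6−15.00)²/15.00 + (27−30.00)²/30.00 = 15.3000
df = 2
p-value (upper-tail) = 0.00048
At α=0.05: p < α → reject H₀

reject H₀: yes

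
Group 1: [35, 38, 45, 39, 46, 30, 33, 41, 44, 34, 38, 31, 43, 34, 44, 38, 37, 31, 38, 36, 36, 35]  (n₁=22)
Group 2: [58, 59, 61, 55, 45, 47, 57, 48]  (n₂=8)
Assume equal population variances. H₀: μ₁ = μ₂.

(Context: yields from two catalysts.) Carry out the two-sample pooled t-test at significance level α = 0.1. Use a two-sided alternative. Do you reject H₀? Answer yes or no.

reject H₀: yes

x̄₁=37.545, s₁=4.688, n₁=22
x̄₂=53.750, s₂=6.159, n₂=8
s_p² = [21·4.688² + 7·6.159²]/28 = 25.9627
SE = √(s_p²·(1/22+1/8)) = 2.1037
t = (37.545−53.750)/2.1037 = -7.7030
df = 28
p-value (two-sided) = 0.00000
At α=0.1: p < α → reject H₀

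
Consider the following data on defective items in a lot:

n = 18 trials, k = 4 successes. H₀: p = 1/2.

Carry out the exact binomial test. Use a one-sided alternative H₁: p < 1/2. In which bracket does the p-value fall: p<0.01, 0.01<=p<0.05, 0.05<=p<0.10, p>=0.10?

Exact binomial: n=18, k=4, p₀=1/2=0.5000
P(X≤4) from Σ C(n,i)·p₀^i·(1−p₀)^(n−i)
p-value (one-sided, H₁ less) = 0.01544
→ bracket: 0.01<=p<0.05

p-value bracket: 0.01<=p<0.05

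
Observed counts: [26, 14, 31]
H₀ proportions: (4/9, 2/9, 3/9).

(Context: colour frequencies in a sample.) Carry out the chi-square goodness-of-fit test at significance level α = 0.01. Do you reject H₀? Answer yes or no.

n = 71; E_i = n·p_i = [31.56, 15.78, 23.67]
χ² = (26−31.56)²/31.56 + (14−15.78)²/15.78 + (31−23.67)²/23.67 = 3.4507
df = 2
p-value (upper-tail) = 0.17811
At α=0.01: p ≥ α → fail to reject H₀

reject H₀: no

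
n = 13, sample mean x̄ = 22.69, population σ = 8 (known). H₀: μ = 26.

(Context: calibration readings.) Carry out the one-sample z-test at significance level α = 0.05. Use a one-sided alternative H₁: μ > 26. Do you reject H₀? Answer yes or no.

reject H₀: no

SE = σ/√n = 8/√13 = 2.2188
z = (x̄−μ₀)/SE = (22.69−26)/2.2188 = -1.4918
p-value (one-sided, H₁ greater) = 0.93212
At α=0.05: p ≥ α → fail to reject H₀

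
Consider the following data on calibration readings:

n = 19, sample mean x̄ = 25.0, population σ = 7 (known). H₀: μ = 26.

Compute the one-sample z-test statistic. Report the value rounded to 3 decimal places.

SE = σ/√n = 7/√19 = 1.6059
z = (x̄−μ₀)/SE = (25.0−26)/1.6059 = -0.6227

test statistic = -0.623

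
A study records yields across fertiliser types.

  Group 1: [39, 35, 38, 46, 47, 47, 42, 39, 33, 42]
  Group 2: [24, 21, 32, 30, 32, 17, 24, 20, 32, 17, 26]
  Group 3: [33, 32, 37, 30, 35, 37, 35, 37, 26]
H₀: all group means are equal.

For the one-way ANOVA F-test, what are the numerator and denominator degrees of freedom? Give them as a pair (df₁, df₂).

degrees of freedom = [2, 27]

k = 3 groups, N = 30 total
df = (k−1, N−k) = (3−1, 30−3) = (2, 27)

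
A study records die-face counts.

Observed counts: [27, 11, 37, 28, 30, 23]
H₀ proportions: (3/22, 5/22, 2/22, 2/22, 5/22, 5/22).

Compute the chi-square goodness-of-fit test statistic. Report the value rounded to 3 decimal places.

n = 156; E_i = n·p_i = [21.27, 35.45, 14.18, 14.18, 35.45, 35.45]
χ² = (27−21.27)²/21.27 + (11−35.45)²/35.45 + (37−14.18)²/14.18 + (28−14.18)²/14.18 + (30−35.45)²/35.45 + (23−35.45)²/35.45 = 73.8013
df = 5

test statistic = 73.801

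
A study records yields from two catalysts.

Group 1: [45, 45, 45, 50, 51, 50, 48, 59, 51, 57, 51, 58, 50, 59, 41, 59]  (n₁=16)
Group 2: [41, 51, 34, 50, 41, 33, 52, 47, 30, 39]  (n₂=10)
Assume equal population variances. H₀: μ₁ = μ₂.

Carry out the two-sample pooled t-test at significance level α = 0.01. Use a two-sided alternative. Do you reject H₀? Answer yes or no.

reject H₀: yes

x̄₁=51.188, s₁=5.753, n₁=16
x̄₂=41.800, s₂=7.955, n₂=10
s_p² = [15·5.753² + 9·7.955²]/24 = 44.4182
SE = √(s_p²·(1/16+1/10)) = 2.6866
t = (51.188−41.800)/2.6866 = 3.4942
df = 24
p-value (two-sided) = 0.00187
At α=0.01: p < α → reject H₀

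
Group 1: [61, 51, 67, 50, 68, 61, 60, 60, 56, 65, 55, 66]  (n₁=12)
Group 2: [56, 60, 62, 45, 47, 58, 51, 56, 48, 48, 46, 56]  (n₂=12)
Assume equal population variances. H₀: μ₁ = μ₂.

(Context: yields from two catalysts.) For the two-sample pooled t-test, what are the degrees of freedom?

df = n₁ + n₂ − 2 = 12 + 12 − 2 = 22

degrees of freedom = 22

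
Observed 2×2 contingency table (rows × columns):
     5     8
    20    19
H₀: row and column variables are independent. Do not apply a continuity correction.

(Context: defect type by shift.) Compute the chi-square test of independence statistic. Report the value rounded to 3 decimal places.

Row totals [13, 39], col totals [25, 27], n=52
χ² = (5−6.25)²/6.25 + (8−6.75)²/6.75 + (20−18.75)²/18.75 + (19−20.25)²/20.25 = 0.6420
df = 1

test statistic = 0.642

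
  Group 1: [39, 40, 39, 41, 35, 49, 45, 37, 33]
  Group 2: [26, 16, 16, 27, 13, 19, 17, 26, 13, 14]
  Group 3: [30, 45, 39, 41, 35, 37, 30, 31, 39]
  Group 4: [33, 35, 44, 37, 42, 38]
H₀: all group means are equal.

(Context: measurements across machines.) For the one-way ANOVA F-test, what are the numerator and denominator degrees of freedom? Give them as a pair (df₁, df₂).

k = 4 groups, N = 34 total
df = (k−1, N−k) = (4−1, 34−4) = (3, 30)

degrees of freedom = [3, 30]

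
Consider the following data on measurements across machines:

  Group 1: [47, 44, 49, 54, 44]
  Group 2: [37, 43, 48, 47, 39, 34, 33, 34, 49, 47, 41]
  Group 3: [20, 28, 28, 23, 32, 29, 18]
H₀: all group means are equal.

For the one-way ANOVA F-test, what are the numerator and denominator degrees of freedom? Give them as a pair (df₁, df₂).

k = 3 groups, N = 23 total
df = (k−1, N−k) = (3−1, 23−3) = (2, 20)

degrees of freedom = [2, 20]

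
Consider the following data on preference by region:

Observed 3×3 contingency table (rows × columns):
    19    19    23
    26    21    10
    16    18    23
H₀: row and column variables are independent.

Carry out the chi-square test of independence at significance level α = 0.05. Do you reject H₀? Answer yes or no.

reject H₀: no

Row totals [61, 57, 57], col totals [61, 58, 56], n=175
χ² = (19−21.26)²/21.26 + (19−20.22)²/20.22 + (23−19.52)²/19.52 + (26−19.87)²/19.87 + (21−18.89)²/18.89 + (10−18.24)²/18.24 + (16−19.87)²/19.87 + (18−18.89)²/18.89 + (23−18.24)²/18.24 = 8.8220
df = 4
p-value (upper-tail) = 0.06571
At α=0.05: p ≥ α → fail to reject H₀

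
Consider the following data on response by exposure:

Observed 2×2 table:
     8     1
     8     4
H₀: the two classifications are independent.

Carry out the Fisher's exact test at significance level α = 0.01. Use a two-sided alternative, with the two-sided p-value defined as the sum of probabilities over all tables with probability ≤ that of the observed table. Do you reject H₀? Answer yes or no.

reject H₀: no

Margins: r₁=9, r₂=12, c₁=16, c₂=5, n=21
p_obs = C(9,8)·C(12,8)/C(21,16); sum pmf over tables with pmf ≤ p_obs
p-value (two-sided) = 0.33835
At α=0.01: p ≥ α → fail to reject H₀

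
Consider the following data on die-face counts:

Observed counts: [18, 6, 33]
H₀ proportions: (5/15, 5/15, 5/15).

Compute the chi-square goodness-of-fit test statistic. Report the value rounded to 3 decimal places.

test statistic = 19.263

n = 57; E_i = n·p_i = [19.00, 19.00, 19.00]
χ² = (18−19.00)²/19.00 + (6−19.00)²/19.00 + (33−19.00)²/19.00 = 19.2632
df = 2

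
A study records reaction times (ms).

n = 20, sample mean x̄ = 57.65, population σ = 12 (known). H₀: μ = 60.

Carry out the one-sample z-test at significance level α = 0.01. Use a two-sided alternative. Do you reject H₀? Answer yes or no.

SE = σ/√n = 12/√20 = 2.6833
z = (x̄−μ₀)/SE = (57.65−60)/2.6833 = -0.8758
p-value (two-sided) = 0.38114
At α=0.01: p ≥ α → fail to reject H₀

reject H₀: no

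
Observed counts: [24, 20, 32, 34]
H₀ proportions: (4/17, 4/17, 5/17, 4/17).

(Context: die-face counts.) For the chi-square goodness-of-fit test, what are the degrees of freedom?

degrees of freedom = 3

df = k − 1 = 4 − 1 = 3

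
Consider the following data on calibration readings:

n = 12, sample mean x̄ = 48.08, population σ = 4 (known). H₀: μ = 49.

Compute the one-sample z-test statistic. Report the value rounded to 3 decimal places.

test statistic = -0.797

SE = σ/√n = 4/√12 = 1.1547
z = (x̄−μ₀)/SE = (48.08−49)/1.1547 = -0.7967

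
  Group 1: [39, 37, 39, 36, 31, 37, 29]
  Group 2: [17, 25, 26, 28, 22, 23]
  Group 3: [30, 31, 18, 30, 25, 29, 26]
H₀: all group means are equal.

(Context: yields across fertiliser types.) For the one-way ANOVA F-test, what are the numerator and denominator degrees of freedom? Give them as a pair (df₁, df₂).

k = 3 groups, N = 20 total
df = (k−1, N−k) = (3−1, 20−3) = (2, 17)

degrees of freedom = [2, 17]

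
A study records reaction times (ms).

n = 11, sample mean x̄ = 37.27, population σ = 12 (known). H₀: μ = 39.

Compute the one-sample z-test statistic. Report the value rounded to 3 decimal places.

SE = σ/√n = 12/√11 = 3.6181
z = (x̄−μ₀)/SE = (37.27−39)/3.6181 = -0.4781

test statistic = -0.478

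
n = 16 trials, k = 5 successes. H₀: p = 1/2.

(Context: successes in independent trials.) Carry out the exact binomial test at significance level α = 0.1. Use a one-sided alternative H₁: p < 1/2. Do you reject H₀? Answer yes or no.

Exact binomial: n=16, k=5, p₀=1/2=0.5000
P(X≤5) from Σ C(n,i)·p₀^i·(1−p₀)^(n−i)
p-value (one-sided, H₁ less) = 0.10506
At α=0.1: p ≥ α → fail to reject H₀

reject H₀: no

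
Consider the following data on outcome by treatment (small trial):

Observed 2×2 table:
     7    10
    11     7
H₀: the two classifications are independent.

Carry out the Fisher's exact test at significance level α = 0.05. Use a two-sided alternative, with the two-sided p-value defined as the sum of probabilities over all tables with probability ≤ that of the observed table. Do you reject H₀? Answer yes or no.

reject H₀: no

Margins: r₁=17, r₂=18, c₁=18, c₂=17, n=35
p_obs = C(17,7)·C(18,11)/C(35,18); sum pmf over tables with pmf ≤ p_obs
p-value (two-sided) = 0.31754
At α=0.05: p ≥ α → fail to reject H₀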